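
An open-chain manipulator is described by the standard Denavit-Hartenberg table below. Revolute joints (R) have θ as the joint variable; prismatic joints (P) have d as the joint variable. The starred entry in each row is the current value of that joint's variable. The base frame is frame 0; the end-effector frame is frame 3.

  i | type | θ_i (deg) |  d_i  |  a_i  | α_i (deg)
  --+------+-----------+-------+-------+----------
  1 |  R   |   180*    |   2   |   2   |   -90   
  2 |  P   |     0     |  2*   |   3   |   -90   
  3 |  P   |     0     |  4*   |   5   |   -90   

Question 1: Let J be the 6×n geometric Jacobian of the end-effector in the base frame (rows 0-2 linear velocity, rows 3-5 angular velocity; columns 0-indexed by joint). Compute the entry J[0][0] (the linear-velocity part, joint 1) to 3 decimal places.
2.000

axis z_0 = ẑ; lever o_n−o_0 = (-10.0000,-2.0000,-2.0000)
cross product → J_v[:, 0] = (2.0000,-10.0000,0.0000)
J_ω[:, 0] = z_0
entry J[0][0] = 2.0000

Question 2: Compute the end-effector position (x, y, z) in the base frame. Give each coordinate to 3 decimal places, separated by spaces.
after link 1: o_1 = (-2.0000, 0.0000, 2.0000)
after link 2: o_2 = (-5.0000, -2.0000, 2.0000)
after link 3: o_3 = (-10.0000, -2.0000, -2.0000)

-10.000 -2.000 -2.000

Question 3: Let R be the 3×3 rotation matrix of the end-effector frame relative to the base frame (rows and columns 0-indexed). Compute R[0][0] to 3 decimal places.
End-effector x-axis (col 0 of R) = (-1.0000,0.0000,0.0000)
R[0][0] = -1.0000

-1.000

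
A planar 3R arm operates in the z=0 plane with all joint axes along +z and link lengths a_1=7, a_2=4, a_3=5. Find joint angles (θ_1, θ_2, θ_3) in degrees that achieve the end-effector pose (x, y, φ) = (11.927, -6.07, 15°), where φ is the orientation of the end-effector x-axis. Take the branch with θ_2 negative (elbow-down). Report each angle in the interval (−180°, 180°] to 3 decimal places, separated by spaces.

-30.004 -44.993 89.997

wrist centre = target − a_3·(cos φ, sin φ) = (7.0974, -7.3641)
cos θ_2 = (104.6026−7²−4²)/(2·7·4) = 0.7072; θ_2 = -44.9934° (elbow-down)
β = atan2(-7.3641,7.0974) = -46.0566°; ψ = atan2(-2.8281,9.8288) = -16.0525°
θ_1 = β − ψ = -30.0041°
θ_3 = φ − θ_1 − θ_2 = 89.9975° (wrapped to (-180°,180°])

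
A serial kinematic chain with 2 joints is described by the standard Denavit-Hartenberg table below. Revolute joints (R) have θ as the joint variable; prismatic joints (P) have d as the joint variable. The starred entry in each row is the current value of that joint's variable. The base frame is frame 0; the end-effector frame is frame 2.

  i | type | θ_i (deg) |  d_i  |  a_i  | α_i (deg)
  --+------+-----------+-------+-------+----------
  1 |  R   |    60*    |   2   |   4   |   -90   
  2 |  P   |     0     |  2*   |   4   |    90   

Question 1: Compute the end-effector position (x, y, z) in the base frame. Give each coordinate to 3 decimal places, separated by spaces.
2.268 7.928 2.000

after link 1: o_1 = (2.0000, 3.4641, 2.0000)
after link 2: o_2 = (2.2679, 7.9282, 2.0000)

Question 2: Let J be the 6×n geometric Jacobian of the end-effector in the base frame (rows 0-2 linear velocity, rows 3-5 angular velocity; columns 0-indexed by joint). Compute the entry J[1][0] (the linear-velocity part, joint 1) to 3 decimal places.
2.268

axis z_0 = ẑ; lever o_n−o_0 = (2.2679,7.9282,2.0000)
cross product → J_v[:, 0] = (-7.9282,2.2679,0.0000)
J_ω[:, 0] = z_0
entry J[1][0] = 2.2679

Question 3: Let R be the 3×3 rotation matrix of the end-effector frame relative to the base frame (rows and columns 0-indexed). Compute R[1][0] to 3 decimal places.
0.866

End-effector x-axis (col 0 of R) = (0.5000,0.8660,0.0000)
R[1][0] = 0.8660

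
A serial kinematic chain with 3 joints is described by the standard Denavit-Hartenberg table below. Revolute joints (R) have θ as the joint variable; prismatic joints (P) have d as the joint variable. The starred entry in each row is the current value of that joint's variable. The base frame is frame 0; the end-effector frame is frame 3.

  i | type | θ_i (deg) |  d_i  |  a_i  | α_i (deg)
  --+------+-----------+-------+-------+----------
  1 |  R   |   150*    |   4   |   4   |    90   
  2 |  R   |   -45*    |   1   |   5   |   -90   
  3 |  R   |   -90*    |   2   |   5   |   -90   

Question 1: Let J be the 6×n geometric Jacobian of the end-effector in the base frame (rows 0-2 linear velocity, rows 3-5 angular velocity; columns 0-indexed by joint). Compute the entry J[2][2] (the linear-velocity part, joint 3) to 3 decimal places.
axis z_2 = (-0.6124,0.3536,0.7071); lever o_n−o_2 = (1.2753,5.0372,1.4142)
cross product → J_v[:, 2] = (-3.0619,1.7678,-3.5355)
J_ω[:, 2] = z_2
entry J[2][2] = -3.5355

-3.536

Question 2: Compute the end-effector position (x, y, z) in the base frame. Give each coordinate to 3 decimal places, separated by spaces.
after link 1: o_1 = (-3.4641, 2.0000, 4.0000)
after link 2: o_2 = (-6.0260, 4.6338, 0.4645)
after link 3: o_3 = (-4.7507, 9.6710, 1.8787)

-4.751 9.671 1.879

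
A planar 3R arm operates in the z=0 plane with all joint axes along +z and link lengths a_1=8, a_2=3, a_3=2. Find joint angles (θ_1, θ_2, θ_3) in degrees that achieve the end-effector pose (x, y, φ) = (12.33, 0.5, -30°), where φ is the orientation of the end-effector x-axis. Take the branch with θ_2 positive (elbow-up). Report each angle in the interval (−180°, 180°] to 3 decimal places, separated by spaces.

wrist centre = target − a_3·(cos φ, sin φ) = (10.5979, 1.5000)
cos θ_2 = (114.5665−8²−3²)/(2·8·3) = 0.8660; θ_2 = 30.0064° (elbow-up)
β = atan2(1.5000,10.5979) = 8.0560°; ψ = atan2(1.5003,10.5979) = 8.0575°
θ_1 = β − ψ = -0.0016°
θ_3 = φ − θ_1 − θ_2 = -60.0049° (wrapped to (-180°,180°])

-0.002 30.006 -60.005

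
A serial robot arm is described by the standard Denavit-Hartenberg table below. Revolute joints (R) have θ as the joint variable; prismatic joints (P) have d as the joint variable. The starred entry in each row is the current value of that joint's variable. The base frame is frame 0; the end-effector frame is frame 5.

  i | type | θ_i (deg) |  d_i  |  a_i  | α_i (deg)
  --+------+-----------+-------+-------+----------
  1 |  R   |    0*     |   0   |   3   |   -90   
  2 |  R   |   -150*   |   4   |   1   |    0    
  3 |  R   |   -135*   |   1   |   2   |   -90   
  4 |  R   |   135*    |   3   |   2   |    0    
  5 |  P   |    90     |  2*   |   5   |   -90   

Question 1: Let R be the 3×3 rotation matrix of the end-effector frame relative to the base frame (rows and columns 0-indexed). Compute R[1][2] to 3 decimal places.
End-effector z-axis (col 2 of R) = (0.1830,0.7071,-0.6830)
R[1][2] = 0.7071

0.707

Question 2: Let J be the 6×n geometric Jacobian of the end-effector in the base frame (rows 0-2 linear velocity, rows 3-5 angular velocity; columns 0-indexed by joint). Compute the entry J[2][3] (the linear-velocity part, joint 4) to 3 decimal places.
-2.049

axis z_3 = (-0.9659,0.0000,-0.2588); lever o_n−o_3 = (-6.1107,2.1213,3.4870)
cross product → J_v[:, 3] = (0.5490,4.9497,-2.0490)
J_ω[:, 3] = z_3
entry J[2][3] = -2.0490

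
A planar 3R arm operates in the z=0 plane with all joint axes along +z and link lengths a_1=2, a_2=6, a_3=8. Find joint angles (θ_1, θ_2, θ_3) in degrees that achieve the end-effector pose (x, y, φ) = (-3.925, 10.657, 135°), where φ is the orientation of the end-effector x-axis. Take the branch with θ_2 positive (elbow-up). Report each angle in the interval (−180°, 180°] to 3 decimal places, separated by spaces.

wrist centre = target − a_3·(cos φ, sin φ) = (1.7319, 5.0001)
cos θ_2 = (28.0008−2²−6²)/(2·2·6) = -0.5000; θ_2 = 119.9979° (elbow-up)
β = atan2(5.0001,1.7319) = 70.8959°; ψ = atan2(5.1963,-0.9998) = 100.8911°
θ_1 = β − ψ = -29.9952°
θ_3 = φ − θ_1 − θ_2 = 44.9973° (wrapped to (-180°,180°])

-29.995 119.998 44.997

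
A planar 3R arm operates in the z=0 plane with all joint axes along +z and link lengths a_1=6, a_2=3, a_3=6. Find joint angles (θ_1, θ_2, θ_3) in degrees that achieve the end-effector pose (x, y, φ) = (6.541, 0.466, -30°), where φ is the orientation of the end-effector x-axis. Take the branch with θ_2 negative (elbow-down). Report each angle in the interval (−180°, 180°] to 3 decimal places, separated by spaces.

wrist centre = target − a_3·(cos φ, sin φ) = (1.3448, 3.4660)
cos θ_2 = (13.8218−6²−3²)/(2·6·3) = -0.8661; θ_2 = -150.0042° (elbow-down)
β = atan2(3.4660,1.3448) = 68.7932°; ψ = atan2(-1.4998,3.4018) = -23.7920°
θ_1 = β − ψ = 92.5852°
θ_3 = φ − θ_1 − θ_2 = 27.4190° (wrapped to (-180°,180°])

92.585 -150.004 27.419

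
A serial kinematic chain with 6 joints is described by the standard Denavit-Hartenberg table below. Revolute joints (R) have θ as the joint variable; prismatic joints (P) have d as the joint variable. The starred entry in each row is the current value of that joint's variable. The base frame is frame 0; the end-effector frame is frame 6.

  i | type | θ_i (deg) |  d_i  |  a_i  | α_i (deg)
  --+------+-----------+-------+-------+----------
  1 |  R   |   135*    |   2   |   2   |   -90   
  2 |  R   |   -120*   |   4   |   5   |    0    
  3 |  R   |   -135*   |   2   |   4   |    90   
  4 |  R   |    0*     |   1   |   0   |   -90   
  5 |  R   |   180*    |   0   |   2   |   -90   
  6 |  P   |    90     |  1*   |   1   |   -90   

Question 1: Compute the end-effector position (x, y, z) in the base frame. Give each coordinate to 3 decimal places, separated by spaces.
-4.182 -2.889 3.881

after link 1: o_1 = (-1.4142, 1.4142, 2.0000)
after link 2: o_2 = (-2.4749, -3.1820, 6.3301)
after link 3: o_3 = (-3.1570, -5.3282, 2.4664)
after link 4: o_4 = (-3.8400, -4.6452, 2.2076)
after link 5: o_5 = (-4.2061, -4.2792, 4.1395)
after link 6: o_6 = (-4.1820, -2.8891, 3.8806)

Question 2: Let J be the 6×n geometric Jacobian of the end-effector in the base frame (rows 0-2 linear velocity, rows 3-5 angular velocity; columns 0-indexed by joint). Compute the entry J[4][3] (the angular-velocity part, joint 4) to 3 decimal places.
0.683

axis z_3 = (-0.6830,0.6830,-0.2588); lever o_n−o_3 = (-1.0249,2.4392,1.4142)
cross product → J_v[:, 3] = (1.5972,1.2312,-0.9659)
J_ω[:, 3] = z_3
entry J[4][3] = 0.6830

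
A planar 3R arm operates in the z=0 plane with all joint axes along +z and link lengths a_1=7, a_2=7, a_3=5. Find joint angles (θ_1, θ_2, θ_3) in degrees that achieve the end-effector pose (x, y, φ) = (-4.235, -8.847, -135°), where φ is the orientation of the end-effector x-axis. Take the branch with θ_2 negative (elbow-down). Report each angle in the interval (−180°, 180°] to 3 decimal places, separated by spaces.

wrist centre = target − a_3·(cos φ, sin φ) = (-0.6995, -5.3115)
cos θ_2 = (28.7009−7²−7²)/(2·7·7) = -0.7071; θ_2 = -135.0022° (elbow-down)
β = atan2(-5.3115,-0.6995) = -97.5021°; ψ = atan2(-4.9496,2.0501) = -67.5011°
θ_1 = β − ψ = -30.0010°
θ_3 = φ − θ_1 − θ_2 = 30.0032° (wrapped to (-180°,180°])

-30.001 -135.002 30.003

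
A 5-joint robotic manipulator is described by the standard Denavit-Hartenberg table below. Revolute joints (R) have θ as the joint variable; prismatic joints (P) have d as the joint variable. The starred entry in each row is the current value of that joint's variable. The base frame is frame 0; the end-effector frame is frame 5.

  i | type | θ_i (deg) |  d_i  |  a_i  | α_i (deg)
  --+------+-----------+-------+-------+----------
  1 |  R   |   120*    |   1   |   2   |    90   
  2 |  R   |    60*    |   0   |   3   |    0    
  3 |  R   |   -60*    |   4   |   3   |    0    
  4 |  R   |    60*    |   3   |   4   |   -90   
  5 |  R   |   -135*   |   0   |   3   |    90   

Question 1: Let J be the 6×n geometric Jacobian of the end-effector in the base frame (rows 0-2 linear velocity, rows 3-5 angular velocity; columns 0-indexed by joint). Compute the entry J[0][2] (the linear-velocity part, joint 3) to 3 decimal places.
axis z_2 = (0.8660,0.5000,0.0000); lever o_n−o_2 = (5.9296,7.9722,1.6270)
cross product → J_v[:, 2] = (0.8135,-1.4090,3.9393)
J_ω[:, 2] = z_2
entry J[0][2] = 0.8135

0.813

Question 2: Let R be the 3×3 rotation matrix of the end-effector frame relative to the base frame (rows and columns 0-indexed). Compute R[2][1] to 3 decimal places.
0.500

End-effector y-axis (col 1 of R) = (0.4330,-0.7500,0.5000)
R[2][1] = 0.5000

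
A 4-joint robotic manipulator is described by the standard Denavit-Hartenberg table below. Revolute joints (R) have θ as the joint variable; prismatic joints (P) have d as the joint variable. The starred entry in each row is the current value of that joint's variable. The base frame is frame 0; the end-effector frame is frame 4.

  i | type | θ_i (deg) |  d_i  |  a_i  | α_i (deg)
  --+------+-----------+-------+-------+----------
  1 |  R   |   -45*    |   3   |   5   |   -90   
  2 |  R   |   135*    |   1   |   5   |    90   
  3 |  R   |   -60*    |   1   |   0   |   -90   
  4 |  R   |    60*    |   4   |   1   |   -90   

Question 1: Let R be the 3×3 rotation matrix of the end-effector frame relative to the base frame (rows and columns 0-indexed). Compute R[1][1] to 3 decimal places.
End-effector y-axis (col 1 of R) = (0.0795,-0.7866,0.6124)
R[1][1] = -0.7866

-0.787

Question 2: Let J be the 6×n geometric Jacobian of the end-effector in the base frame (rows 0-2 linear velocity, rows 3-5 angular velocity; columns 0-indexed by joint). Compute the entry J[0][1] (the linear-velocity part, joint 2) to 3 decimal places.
axis z_1 = (0.7071,0.7071,0.0000); lever o_n−o_1 = (-2.4749,6.1052,-6.2565)
cross product → J_v[:, 1] = (-4.4240,4.4240,6.0671)
J_ω[:, 1] = z_1
entry J[0][1] = -4.4240

-4.424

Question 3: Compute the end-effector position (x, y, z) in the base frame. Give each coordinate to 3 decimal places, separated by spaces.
after link 1: o_1 = (3.5355, -3.5355, 3.0000)
after link 2: o_2 = (1.7426, -0.3284, -0.5355)
after link 3: o_3 = (2.2426, -0.8284, -1.2426)
after link 4: o_4 = (1.0606, 2.5697, -3.2565)

1.061 2.570 -3.257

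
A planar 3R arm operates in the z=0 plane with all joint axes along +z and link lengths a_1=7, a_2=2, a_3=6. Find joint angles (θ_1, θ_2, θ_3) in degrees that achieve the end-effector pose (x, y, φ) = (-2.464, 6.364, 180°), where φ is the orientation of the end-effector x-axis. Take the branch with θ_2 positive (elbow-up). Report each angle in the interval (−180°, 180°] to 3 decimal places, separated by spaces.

wrist centre = target − a_3·(cos φ, sin φ) = (3.5360, 6.3640)
cos θ_2 = (53.0038−7²−2²)/(2·7·2) = 0.0001; θ_2 = 89.9922° (elbow-up)
β = atan2(6.3640,3.5360) = 60.9423°; ψ = atan2(2.0000,7.0003) = 15.9448°
θ_1 = β − ψ = 44.9975°
θ_3 = φ − θ_1 − θ_2 = 45.0102° (wrapped to (-180°,180°])

44.998 89.992 45.010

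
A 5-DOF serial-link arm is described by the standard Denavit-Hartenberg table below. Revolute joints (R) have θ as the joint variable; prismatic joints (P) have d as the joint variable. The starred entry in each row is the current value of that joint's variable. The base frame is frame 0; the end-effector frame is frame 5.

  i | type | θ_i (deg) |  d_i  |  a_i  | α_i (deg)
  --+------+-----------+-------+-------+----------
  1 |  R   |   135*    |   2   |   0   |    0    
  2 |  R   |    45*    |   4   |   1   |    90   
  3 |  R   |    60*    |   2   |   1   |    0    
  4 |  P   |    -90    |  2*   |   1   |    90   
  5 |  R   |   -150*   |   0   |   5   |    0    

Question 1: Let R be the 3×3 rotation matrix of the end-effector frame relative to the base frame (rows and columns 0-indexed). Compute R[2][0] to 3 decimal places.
End-effector x-axis (col 0 of R) = (0.7500,-0.5000,0.4330)
R[2][0] = 0.4330

0.433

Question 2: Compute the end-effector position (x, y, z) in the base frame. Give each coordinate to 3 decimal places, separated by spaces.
1.384 1.500 8.531

after link 1: o_1 = (0.0000, 0.0000, 2.0000)
after link 2: o_2 = (-1.0000, 0.0000, 6.0000)
after link 3: o_3 = (-1.5000, 2.0000, 6.8660)
after link 4: o_4 = (-2.3660, 4.0000, 6.3660)
after link 5: o_5 = (1.3840, 1.5000, 8.5311)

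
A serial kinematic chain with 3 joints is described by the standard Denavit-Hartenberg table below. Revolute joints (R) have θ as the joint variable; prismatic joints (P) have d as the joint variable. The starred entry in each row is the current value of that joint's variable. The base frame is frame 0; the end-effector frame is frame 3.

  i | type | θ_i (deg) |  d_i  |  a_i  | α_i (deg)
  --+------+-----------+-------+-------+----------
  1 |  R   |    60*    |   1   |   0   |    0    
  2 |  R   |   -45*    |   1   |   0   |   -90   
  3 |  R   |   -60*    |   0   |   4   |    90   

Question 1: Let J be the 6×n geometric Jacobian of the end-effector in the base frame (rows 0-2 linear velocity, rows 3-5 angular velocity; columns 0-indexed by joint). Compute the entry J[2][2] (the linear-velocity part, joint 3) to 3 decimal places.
-2.000

axis z_2 = (-0.2588,0.9659,0.0000); lever o_n−o_2 = (1.9319,0.5176,3.4641)
cross product → J_v[:, 2] = (3.3461,0.8966,-2.0000)
J_ω[:, 2] = z_2
entry J[2][2] = -2.0000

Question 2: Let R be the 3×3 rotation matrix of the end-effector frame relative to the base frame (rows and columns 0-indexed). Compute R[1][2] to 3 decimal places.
End-effector z-axis (col 2 of R) = (-0.8365,-0.2241,0.5000)
R[1][2] = -0.2241

-0.224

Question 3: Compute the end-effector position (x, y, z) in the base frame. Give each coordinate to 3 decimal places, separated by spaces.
1.932 0.518 5.464

after link 1: o_1 = (0.0000, 0.0000, 1.0000)
after link 2: o_2 = (0.0000, 0.0000, 2.0000)
after link 3: o_3 = (1.9319, 0.5176, 5.4641)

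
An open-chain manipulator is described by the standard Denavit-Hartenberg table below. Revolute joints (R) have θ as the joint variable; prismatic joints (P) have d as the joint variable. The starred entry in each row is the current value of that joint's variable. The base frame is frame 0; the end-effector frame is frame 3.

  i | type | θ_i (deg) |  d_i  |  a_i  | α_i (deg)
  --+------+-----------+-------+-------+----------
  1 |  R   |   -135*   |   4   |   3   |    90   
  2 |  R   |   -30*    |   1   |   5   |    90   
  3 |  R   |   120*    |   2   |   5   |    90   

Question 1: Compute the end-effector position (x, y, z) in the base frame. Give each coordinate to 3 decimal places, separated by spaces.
after link 1: o_1 = (-2.1213, -2.1213, 4.0000)
after link 2: o_2 = (-5.8903, -4.4761, 1.5000)
after link 3: o_3 = (-6.7141, 0.8238, 1.0179)

-6.714 0.824 1.018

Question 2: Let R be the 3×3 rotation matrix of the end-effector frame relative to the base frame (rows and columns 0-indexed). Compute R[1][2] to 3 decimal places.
End-effector z-axis (col 2 of R) = (-0.8839,-0.1768,-0.4330)
R[1][2] = -0.1768

-0.177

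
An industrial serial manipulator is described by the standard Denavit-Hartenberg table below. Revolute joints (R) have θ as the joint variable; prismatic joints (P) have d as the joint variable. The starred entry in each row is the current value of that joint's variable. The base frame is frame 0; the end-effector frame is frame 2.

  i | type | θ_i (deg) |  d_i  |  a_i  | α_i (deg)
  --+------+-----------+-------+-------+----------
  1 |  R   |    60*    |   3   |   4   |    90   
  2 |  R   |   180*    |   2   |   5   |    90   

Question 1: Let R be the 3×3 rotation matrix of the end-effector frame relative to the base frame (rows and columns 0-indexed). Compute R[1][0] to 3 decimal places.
End-effector x-axis (col 0 of R) = (-0.5000,-0.8660,0.0000)
R[1][0] = -0.8660

-0.866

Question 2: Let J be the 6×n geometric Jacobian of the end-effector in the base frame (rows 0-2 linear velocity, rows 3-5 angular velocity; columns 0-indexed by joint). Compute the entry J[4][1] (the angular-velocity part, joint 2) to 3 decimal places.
axis z_1 = (0.8660,-0.5000,0.0000); lever o_n−o_1 = (-0.7679,-5.3301,0.0000)
cross product → J_v[:, 1] = (-0.0000,-0.0000,-5.0000)
J_ω[:, 1] = z_1
entry J[4][1] = -0.5000

-0.500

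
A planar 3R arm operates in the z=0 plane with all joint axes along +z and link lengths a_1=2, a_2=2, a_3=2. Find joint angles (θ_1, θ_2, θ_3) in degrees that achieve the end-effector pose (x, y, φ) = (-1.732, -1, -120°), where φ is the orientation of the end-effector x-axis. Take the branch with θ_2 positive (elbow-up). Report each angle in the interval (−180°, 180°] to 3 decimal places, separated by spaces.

wrist centre = target − a_3·(cos φ, sin φ) = (-0.7320, 0.7321)
cos θ_2 = (1.0717−2²−2²)/(2·2·2) = -0.8660; θ_2 = 150.0011° (elbow-up)
β = atan2(0.7321,-0.7320) = 134.9980°; ψ = atan2(1.0000,0.2679) = 75.0005°
θ_1 = β − ψ = 59.9975°
θ_3 = φ − θ_1 − θ_2 = 30.0015° (wrapped to (-180°,180°])

59.997 150.001 30.001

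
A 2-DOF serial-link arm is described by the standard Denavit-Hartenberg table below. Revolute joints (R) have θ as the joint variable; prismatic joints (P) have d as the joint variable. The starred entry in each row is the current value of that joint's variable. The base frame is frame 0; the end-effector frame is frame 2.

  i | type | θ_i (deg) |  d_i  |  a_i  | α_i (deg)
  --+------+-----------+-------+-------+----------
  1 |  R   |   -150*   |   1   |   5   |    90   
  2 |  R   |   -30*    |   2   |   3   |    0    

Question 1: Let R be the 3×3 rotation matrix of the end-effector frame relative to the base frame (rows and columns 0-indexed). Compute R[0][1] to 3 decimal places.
End-effector y-axis (col 1 of R) = (-0.4330,-0.2500,0.8660)
R[0][1] = -0.4330

-0.433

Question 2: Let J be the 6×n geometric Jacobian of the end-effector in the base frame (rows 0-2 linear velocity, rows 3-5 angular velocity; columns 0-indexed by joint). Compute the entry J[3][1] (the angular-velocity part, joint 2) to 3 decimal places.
axis z_1 = (-0.5000,0.8660,0.0000); lever o_n−o_1 = (-3.2500,0.4330,-1.5000)
cross product → J_v[:, 1] = (-1.2990,-0.7500,2.5981)
J_ω[:, 1] = z_1
entry J[3][1] = -0.5000

-0.500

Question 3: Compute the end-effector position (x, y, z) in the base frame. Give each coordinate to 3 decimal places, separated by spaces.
after link 1: o_1 = (-4.3301, -2.5000, 1.0000)
after link 2: o_2 = (-7.5801, -2.0670, -0.5000)

-7.580 -2.067 -0.500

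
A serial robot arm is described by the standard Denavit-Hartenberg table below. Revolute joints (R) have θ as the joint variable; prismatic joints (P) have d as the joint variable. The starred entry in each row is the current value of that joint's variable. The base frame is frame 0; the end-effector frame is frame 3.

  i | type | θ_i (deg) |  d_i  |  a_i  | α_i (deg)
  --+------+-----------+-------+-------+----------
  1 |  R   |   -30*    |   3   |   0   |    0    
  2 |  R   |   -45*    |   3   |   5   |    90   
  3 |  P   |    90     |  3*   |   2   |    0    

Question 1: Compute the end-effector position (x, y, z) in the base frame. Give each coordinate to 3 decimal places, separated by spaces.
-1.604 -5.606 8.000

after link 1: o_1 = (0.0000, 0.0000, 3.0000)
after link 2: o_2 = (1.2941, -4.8296, 6.0000)
after link 3: o_3 = (-1.6037, -5.6061, 8.0000)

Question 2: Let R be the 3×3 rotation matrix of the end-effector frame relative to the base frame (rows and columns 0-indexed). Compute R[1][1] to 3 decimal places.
End-effector y-axis (col 1 of R) = (-0.2588,0.9659,0.0000)
R[1][1] = 0.9659

0.966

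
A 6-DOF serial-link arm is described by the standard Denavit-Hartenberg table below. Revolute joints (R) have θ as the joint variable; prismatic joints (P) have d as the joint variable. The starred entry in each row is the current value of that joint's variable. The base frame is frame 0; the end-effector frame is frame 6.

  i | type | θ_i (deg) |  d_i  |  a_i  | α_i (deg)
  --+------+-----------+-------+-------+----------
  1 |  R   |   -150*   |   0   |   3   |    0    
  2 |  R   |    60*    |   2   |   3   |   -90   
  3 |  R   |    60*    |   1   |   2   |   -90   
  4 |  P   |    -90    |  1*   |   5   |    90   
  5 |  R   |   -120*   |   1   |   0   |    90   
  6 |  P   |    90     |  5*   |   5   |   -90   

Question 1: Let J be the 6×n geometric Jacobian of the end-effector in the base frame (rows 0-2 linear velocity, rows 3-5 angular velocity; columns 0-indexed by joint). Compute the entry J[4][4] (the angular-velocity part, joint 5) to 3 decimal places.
axis z_4 = (0.0000,0.5000,0.8660); lever o_n−o_4 = (-4.3301,5.1651,3.9462)
cross product → J_v[:, 4] = (-2.5000,-3.7500,2.1651)
J_ω[:, 4] = z_4
entry J[4][4] = 0.5000

0.500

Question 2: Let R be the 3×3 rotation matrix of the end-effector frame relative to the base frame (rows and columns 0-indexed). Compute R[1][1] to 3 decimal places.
End-effector y-axis (col 1 of R) = (0.8660,-0.4330,0.2500)
R[1][1] = -0.4330

-0.433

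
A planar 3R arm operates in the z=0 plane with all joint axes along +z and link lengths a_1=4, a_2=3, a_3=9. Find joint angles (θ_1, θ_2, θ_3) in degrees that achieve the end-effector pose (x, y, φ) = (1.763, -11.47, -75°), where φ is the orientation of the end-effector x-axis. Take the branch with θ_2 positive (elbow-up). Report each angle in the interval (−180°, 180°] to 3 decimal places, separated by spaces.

wrist centre = target − a_3·(cos φ, sin φ) = (-0.5664, -2.7767)
cos θ_2 = (8.0307−4²−3²)/(2·4·3) = -0.7071; θ_2 = 134.9959° (elbow-up)
β = atan2(-2.7767,-0.5664) = -101.5288°; ψ = atan2(2.1215,1.8788) = 48.4711°
θ_1 = β − ψ = -149.9998°
θ_3 = φ − θ_1 − θ_2 = -59.9961° (wrapped to (-180°,180°])

-150.000 134.996 -59.996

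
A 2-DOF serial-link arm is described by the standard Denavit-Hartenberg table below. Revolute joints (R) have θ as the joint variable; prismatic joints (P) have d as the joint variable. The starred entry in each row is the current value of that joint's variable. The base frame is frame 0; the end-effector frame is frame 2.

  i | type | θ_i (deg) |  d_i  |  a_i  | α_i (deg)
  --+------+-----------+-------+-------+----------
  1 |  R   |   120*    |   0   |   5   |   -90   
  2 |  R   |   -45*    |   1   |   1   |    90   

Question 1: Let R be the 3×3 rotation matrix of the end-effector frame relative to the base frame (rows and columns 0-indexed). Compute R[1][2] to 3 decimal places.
End-effector z-axis (col 2 of R) = (0.3536,-0.6124,0.7071)
R[1][2] = -0.6124

-0.612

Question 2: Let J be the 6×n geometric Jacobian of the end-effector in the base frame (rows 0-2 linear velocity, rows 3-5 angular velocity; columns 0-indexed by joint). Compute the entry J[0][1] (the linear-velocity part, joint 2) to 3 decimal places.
axis z_1 = (-0.8660,-0.5000,0.0000); lever o_n−o_1 = (-1.2196,0.1124,0.7071)
cross product → J_v[:, 1] = (-0.3536,0.6124,-0.7071)
J_ω[:, 1] = z_1
entry J[0][1] = -0.3536

-0.354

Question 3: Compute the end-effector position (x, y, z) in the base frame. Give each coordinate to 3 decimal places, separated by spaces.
after link 1: o_1 = (-2.5000, 4.3301, 0.0000)
after link 2: o_2 = (-3.7196, 4.4425, 0.7071)

-3.720 4.442 0.707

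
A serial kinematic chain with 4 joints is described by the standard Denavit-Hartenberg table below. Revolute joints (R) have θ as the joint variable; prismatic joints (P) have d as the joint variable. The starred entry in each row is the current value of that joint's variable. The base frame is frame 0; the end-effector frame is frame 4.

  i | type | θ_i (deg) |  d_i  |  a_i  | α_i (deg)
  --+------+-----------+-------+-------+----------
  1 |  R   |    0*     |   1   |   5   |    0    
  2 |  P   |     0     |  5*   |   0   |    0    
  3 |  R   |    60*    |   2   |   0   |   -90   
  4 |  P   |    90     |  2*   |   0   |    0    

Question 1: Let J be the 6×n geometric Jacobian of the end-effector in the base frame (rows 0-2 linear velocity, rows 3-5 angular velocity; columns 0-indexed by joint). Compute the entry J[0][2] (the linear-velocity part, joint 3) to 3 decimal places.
-1.000

axis z_2 = (0.0000,0.0000,1.0000); lever o_n−o_2 = (-1.7321,1.0000,2.0000)
cross product → J_v[:, 2] = (-1.0000,-1.7321,0.0000)
J_ω[:, 2] = z_2
entry J[0][2] = -1.0000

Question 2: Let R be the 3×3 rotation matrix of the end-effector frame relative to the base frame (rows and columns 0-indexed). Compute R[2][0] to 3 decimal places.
End-effector x-axis (col 0 of R) = (-0.0000,0.0000,-1.0000)
R[2][0] = -1.0000

-1.000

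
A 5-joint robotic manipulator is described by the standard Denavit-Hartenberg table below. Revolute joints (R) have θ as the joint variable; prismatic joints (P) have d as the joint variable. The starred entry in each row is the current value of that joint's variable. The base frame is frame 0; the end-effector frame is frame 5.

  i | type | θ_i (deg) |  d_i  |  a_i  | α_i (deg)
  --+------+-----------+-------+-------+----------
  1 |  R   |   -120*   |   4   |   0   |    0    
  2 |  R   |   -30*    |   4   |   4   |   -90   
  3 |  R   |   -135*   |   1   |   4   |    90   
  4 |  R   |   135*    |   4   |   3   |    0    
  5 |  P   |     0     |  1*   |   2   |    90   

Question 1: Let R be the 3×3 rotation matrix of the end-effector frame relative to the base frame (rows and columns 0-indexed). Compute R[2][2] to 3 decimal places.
End-effector z-axis (col 2 of R) = (0.7866,-0.3624,0.5000)
R[2][2] = 0.5000

0.500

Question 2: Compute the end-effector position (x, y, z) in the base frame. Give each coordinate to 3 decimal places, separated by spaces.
2.150 -3.996 4.793

after link 1: o_1 = (0.0000, 0.0000, 4.0000)
after link 2: o_2 = (-3.4641, -2.0000, 8.0000)
after link 3: o_3 = (-0.5146, -1.4518, 10.8284)
after link 4: o_4 = (1.6965, -2.6247, 6.5000)
after link 5: o_5 = (2.1500, -3.9959, 4.7929)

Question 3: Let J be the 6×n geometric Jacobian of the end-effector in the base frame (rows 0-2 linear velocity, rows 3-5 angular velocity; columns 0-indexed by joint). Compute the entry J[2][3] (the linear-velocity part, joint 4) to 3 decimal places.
axis z_3 = (0.6124,0.3536,-0.7071); lever o_n−o_3 = (2.6646,-2.5441,-6.0355)
cross product → J_v[:, 3] = (-3.9328,1.8119,-2.5000)
J_ω[:, 3] = z_3
entry J[2][3] = -2.5000

-2.500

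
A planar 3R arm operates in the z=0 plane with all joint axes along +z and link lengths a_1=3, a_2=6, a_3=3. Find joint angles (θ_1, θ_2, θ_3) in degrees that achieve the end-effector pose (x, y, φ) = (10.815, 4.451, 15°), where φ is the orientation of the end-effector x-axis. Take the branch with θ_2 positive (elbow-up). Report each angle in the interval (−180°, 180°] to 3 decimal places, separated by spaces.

wrist centre = target − a_3·(cos φ, sin φ) = (7.9172, 3.6745)
cos θ_2 = (76.1847−3²−6²)/(2·3·6) = 0.8662; θ_2 = 29.9753° (elbow-up)
β = atan2(3.6745,7.9172) = 24.8970°; ψ = atan2(2.9978,8.1974) = 20.0872°
θ_1 = β − ψ = 4.8098°
θ_3 = φ − θ_1 − θ_2 = -19.7851° (wrapped to (-180°,180°])

4.810 29.975 -19.785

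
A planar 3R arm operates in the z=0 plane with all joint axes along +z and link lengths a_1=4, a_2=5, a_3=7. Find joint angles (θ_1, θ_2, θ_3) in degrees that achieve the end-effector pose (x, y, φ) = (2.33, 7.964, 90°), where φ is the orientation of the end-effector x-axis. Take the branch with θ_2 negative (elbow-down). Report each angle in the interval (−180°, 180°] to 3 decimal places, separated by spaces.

wrist centre = target − a_3·(cos φ, sin φ) = (2.3300, 0.9640)
cos θ_2 = (6.3582−4²−5²)/(2·4·5) = -0.8660; θ_2 = -150.0023° (elbow-down)
β = atan2(0.9640,2.3300) = 22.4765°; ψ = atan2(-2.4998,-0.3302) = -97.5252°
θ_1 = β − ψ = 120.0017°
θ_3 = φ − θ_1 − θ_2 = 120.0006° (wrapped to (-180°,180°])

120.002 -150.002 120.001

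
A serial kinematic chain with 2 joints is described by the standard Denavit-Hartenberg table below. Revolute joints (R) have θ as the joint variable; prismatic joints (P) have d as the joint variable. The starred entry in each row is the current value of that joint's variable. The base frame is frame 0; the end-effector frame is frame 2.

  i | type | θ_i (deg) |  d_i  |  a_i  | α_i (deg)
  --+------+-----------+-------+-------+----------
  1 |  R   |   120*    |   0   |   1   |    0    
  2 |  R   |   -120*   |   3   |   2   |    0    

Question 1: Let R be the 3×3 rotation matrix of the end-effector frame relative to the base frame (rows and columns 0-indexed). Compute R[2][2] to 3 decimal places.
End-effector z-axis (col 2 of R) = (0.0000,0.0000,1.0000)
R[2][2] = 1.0000

1.000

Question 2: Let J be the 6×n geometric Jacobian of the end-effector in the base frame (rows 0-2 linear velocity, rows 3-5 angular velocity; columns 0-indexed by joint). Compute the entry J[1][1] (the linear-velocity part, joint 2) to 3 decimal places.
axis z_1 = (0.0000,0.0000,1.0000); lever o_n−o_1 = (2.0000,0.0000,3.0000)
cross product → J_v[:, 1] = (0.0000,2.0000,0.0000)
J_ω[:, 1] = z_1
entry J[1][1] = 2.0000

2.000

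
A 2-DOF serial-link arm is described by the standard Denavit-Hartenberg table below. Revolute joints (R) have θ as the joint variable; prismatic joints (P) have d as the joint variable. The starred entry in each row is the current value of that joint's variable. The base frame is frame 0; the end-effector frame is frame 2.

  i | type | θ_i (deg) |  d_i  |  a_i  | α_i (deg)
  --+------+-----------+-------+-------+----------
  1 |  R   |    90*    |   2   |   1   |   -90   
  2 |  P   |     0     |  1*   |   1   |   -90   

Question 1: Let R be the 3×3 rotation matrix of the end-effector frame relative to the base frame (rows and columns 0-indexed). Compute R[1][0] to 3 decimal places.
End-effector x-axis (col 0 of R) = (0.0000,1.0000,0.0000)
R[1][0] = 1.0000

1.000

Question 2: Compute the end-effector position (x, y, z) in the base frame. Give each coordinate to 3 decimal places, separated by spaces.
after link 1: o_1 = (0.0000, 1.0000, 2.0000)
after link 2: o_2 = (-1.0000, 2.0000, 2.0000)

-1.000 2.000 2.000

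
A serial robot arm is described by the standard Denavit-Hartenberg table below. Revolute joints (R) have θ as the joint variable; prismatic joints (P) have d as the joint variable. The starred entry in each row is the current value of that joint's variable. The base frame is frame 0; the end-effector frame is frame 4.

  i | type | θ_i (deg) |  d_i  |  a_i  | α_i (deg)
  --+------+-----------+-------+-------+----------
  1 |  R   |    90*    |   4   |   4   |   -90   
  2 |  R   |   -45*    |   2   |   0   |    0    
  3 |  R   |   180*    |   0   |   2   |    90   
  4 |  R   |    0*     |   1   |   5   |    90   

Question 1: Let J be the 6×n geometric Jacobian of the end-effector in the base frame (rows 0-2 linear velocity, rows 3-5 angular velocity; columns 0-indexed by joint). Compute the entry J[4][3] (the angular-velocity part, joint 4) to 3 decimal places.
axis z_3 = (-0.0000,0.7071,-0.7071); lever o_n−o_3 = (-0.0000,-2.8284,-4.2426)
cross product → J_v[:, 3] = (-5.0000,0.0000,0.0000)
J_ω[:, 3] = z_3
entry J[4][3] = 0.7071

0.707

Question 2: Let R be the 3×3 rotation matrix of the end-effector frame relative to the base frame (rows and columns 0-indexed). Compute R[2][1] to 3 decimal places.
-0.707

End-effector y-axis (col 1 of R) = (-0.0000,0.7071,-0.7071)
R[2][1] = -0.7071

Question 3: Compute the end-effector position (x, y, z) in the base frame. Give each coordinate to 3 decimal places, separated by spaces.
-2.000 -0.243 -1.657

after link 1: o_1 = (0.0000, 4.0000, 4.0000)
after link 2: o_2 = (-2.0000, 4.0000, 4.0000)
after link 3: o_3 = (-2.0000, 2.5858, 2.5858)
after link 4: o_4 = (-2.0000, -0.2426, -1.6569)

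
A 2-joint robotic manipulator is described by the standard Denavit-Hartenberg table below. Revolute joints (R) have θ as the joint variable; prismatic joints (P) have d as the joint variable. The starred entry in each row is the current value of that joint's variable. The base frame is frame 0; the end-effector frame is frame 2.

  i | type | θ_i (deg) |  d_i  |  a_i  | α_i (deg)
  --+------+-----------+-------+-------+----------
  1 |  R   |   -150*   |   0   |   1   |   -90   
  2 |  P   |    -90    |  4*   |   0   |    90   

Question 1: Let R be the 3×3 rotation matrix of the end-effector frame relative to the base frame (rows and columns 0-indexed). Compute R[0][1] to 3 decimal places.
End-effector y-axis (col 1 of R) = (0.5000,-0.8660,0.0000)
R[0][1] = 0.5000

0.500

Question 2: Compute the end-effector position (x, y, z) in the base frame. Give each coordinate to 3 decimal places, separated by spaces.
1.134 -3.964 0.000

after link 1: o_1 = (-0.8660, -0.5000, 0.0000)
after link 2: o_2 = (1.1340, -3.9641, 0.0000)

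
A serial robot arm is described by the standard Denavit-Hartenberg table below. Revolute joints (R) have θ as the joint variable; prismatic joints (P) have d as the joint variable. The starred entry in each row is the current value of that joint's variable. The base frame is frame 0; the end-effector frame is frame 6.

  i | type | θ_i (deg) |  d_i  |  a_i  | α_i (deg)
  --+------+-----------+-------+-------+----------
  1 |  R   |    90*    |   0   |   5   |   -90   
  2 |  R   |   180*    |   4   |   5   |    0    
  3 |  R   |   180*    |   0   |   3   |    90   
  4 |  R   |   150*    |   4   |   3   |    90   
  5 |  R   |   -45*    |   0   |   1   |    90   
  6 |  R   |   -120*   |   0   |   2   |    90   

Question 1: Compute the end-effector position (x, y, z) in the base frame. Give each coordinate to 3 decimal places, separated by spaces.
-4.000 -0.464 4.000

after link 1: o_1 = (0.0000, 5.0000, 0.0000)
after link 2: o_2 = (-4.0000, 0.0000, -0.0000)
after link 3: o_3 = (-4.0000, 3.0000, 0.0000)
after link 4: o_4 = (-5.5000, 0.4019, 4.0000)
after link 5: o_5 = (-5.8536, -0.2104, 3.2929)
after link 6: o_6 = (-4.0000, -0.4641, 4.0000)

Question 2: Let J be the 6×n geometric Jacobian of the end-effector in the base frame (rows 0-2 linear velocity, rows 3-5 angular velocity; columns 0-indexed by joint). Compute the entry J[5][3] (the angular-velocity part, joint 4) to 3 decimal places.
1.000

axis z_3 = (-0.0000,-0.0000,1.0000); lever o_n−o_3 = (0.0000,-3.4641,4.0000)
cross product → J_v[:, 3] = (3.4641,0.0000,0.0000)
J_ω[:, 3] = z_3
entry J[5][3] = 1.0000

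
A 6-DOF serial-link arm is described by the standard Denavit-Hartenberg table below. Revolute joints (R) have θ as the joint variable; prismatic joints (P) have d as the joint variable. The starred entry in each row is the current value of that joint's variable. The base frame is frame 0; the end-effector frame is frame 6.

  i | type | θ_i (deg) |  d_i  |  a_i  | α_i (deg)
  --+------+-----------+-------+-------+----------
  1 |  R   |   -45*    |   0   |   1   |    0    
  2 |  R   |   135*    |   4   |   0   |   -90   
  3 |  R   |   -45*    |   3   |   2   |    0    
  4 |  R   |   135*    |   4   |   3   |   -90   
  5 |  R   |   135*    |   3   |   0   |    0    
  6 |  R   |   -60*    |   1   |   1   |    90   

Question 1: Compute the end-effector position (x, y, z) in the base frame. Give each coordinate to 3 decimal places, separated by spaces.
-5.327 -3.293 2.155

after link 1: o_1 = (0.7071, -0.7071, 0.0000)
after link 2: o_2 = (0.7071, -0.7071, 4.0000)
after link 3: o_3 = (-2.2929, 0.7071, 5.4142)
after link 4: o_4 = (-6.2929, 0.7071, 2.4142)
after link 5: o_5 = (-6.2929, -2.2929, 2.4142)
after link 6: o_6 = (-5.3270, -3.2929, 2.1554)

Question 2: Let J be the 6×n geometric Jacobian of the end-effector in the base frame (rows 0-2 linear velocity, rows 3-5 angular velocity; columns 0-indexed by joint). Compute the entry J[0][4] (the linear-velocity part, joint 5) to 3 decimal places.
axis z_4 = (-0.0000,-1.0000,0.0000); lever o_n−o_4 = (0.9659,-4.0000,-0.2588)
cross product → J_v[:, 4] = (0.2588,-0.0000,0.9659)
J_ω[:, 4] = z_4
entry J[0][4] = 0.2588

0.259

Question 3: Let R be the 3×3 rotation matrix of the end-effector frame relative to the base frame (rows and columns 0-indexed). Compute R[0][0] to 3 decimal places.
End-effector x-axis (col 0 of R) = (0.9659,-0.0000,-0.2588)
R[0][0] = 0.9659

0.966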